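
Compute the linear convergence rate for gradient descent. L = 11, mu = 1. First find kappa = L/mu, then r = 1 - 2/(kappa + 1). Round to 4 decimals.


Step 1: Compute the condition number.
kappa = L/mu = 11/1 = 11.0
Step 2: Compute the convergence rate.
r = 1 - 2/(kappa + 1) = 1 - 2*mu/(L + mu) = (L - mu)/(L + mu) = 10/12 = 0.8333


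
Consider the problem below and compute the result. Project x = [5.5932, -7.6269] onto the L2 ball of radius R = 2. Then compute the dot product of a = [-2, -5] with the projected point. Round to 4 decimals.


Step 1: Compute ||x|| (intermediates to 6 decimals).
||x|| = sqrt(5.5932^2 + (-7.6269)^2) = 9.457986
Step 2: Project.
Since ||x|| > R, scale = R/||x|| = 2/9.457986 = 0.211462, proj(x) = scale * x
proj(x) = [1.182749, -1.6128]
Step 3: Dot product.
a^T * proj(x) = -2*1.182749 - 5*(-1.6128) = 5.6985


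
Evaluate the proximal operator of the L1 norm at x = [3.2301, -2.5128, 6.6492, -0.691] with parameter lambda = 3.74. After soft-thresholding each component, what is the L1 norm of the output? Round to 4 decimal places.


Soft-thresholding with lambda = 3.74:
prox(3.2301) = sign(3.2301)*max(|3.2301| - 3.74, 0) = 0.0
prox(-2.5128) = sign(-2.5128)*max(|-2.5128| - 3.74, 0) = 0.0
prox(6.6492) = sign(6.6492)*max(|6.6492| - 3.74, 0) = 2.9092
prox(-0.691) = sign(-0.691)*max(|-0.691| - 3.74, 0) = 0.0
prox(x) = [0.0, 0.0, 2.9092, 0.0]
||prox(x)||_1 = 0.0 + 0.0 + 2.9092 + 0.0 = 2.9092


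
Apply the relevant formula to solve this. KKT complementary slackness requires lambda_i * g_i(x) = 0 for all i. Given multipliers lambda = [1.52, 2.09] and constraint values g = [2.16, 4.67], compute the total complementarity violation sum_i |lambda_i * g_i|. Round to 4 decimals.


KKT complementary slackness check:
lambda_1 * g_1 = 1.52 * 2.16 = 3.2832
lambda_2 * g_2 = 2.09 * 4.67 = 9.7603
Total violation = 3.2832 + 9.7603 = 13.0435


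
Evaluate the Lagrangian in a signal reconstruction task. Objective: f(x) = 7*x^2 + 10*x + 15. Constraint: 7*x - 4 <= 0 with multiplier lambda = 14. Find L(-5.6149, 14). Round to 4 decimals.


Step 1: Evaluate f(x).
f(-5.6149) = 7*(-5.6149)^2 + 10*(-5.6149) + 15 = 179.5407
Step 2: Evaluate g(x).
g(-5.6149) = 7*-5.6149 - 4 = -43.3043
Step 3: Compute Lagrangian.
L = 179.5407 + 14*-43.3043 = -426.7195


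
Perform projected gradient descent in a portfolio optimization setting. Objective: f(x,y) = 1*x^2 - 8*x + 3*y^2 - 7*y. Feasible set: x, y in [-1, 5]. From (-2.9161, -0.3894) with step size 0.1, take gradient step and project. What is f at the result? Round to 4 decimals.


Step 1: Compute gradient at (-2.9161, -0.3894).
grad_x = 2*1*-2.9161 - 8 = -13.8322
grad_y = 2*3*-0.3894 - 7 = -9.3364
Step 2: Gradient step.
x_raw = -2.9161 - 0.1*-13.8322 = -1.5329
y_raw = -0.3894 - 0.1*-9.3364 = 0.5442
Step 3: Project onto [-1, 5].
x_proj = clip(-1.5329) = -1.0
y_proj = clip(0.5442) = 0.5442
Step 4: Evaluate f.
f(-1.0, 0.5442) = 6.0789


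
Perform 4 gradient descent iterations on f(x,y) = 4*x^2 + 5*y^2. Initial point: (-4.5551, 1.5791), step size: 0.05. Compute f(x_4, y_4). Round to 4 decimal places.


Gradient descent on f(x,y) = 4*x^2 + 5*y^2.
Starting point: (-4.5551, 1.5791), alpha = 0.05
Step 1: grad_x = 2*4*-4.5551 = -36.4408, grad_y = 2*5*1.5791 = 15.791
  x_1 = -4.5551 - 0.05*-36.4408 = -2.7331
  y_1 = 1.5791 - 0.05*15.791 = 0.7896
Step 2: grad_x = 2*4*-2.7331 = -21.8645, grad_y = 2*5*0.7896 = 7.8955
  x_2 = -2.7331 - 0.05*-21.8645 = -1.6398
  y_2 = 0.7896 - 0.05*7.8955 = 0.3948
Step 3: grad_x = 2*4*-1.6398 = -13.1187, grad_y = 2*5*0.3948 = 3.9478
  x_3 = -1.6398 - 0.05*-13.1187 = -0.9839
  y_3 = 0.3948 - 0.05*3.9478 = 0.1974
Step 4: grad_x = 2*4*-0.9839 = -7.8712, grad_y = 2*5*0.1974 = 1.9739
  x_4 = -0.9839 - 0.05*-7.8712 = -0.5903
  y_4 = 0.1974 - 0.05*1.9739 = 0.0987
f(-0.5903, 0.0987) = 4*(-0.5903)^2 + 5*0.0987^2 = 1.4427


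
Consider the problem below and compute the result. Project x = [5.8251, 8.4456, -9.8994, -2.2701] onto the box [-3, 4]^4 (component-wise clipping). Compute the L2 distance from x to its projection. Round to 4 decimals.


Project each component onto [-3, 4].
clip(5.8251) = 4.0, clip(8.4456) = 4.0, clip(-9.8994) = -3.0, clip(-2.2701) = -2.2701
Projection = [4.0, 4.0, -3.0, -2.2701]
Squared diffs: [3.331, 19.7634, 47.6017, 0.0]
Distance = sqrt(70.6961) = 8.4081


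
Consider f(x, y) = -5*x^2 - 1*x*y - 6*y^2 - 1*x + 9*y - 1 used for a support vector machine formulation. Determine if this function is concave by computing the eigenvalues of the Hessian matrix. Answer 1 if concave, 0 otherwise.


The Hessian of f(x,y) = -5*x^2 - 1*x*y - 6*y^2 - 1*x + 9*y - 1 is:
H = [[-10, -1], [-1, -12]]
Trace = -10 - 12 = -22
Determinant = -10*-12 - (-1)^2 = 119
Discriminant = (-22)^2 - 4*119 = 8.0
Eigenvalues: lambda_1 = -12.4142, lambda_2 = -9.5858
The function is concave.

1


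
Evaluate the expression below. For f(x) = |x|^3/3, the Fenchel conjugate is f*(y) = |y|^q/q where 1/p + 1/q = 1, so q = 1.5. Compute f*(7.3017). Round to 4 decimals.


The conjugate exponent q satisfies 1/p + 1/q = 1.
p = 3, so q = 3/(3 - 1) = 1.5
|y|^q = 7.3017^1.5 = 19.7304
f*(7.3017) = 19.7304 / 1.5 = 13.1536


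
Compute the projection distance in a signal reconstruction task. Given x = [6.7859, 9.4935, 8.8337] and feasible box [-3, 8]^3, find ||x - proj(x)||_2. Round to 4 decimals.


Project each component onto [-3, 8].
clip(6.7859) = 6.7859, clip(9.4935) = 8.0, clip(8.8337) = 8.0
Projection = [6.7859, 8.0, 8.0]
Squared diffs: [0.0, 2.2305, 0.6951]
Distance = sqrt(2.9256) = 1.7104


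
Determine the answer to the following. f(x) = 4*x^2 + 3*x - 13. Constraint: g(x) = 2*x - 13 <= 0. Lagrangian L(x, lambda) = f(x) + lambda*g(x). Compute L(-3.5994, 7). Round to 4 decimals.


Step 1: Evaluate f(x).
f(-3.5994) = 4*(-3.5994)^2 + 3*(-3.5994) - 13 = 28.0245
Step 2: Evaluate g(x).
g(-3.5994) = 2*-3.5994 - 13 = -20.1988
Step 3: Compute Lagrangian.
L = 28.0245 + 7*-20.1988 = -113.3671


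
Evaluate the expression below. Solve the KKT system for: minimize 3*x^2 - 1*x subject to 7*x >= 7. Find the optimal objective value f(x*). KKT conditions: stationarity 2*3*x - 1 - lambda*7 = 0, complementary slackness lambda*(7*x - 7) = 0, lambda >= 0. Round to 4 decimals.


Step 1: Try lambda = 0 (constraint inactive).
x_unc = 1/(2*3) = 0.1667
Check: 7*0.1667 = 1.1669 < 7 -- violated!
Step 2: Constraint must be active: 7*x = 7
x* = 7/7 = 1.0
lambda = (2*3*1.0 - 1)/7 = 0.7143
Step 3: Compute optimal value.
f(x*) = 3*1.0^2 - 1*1.0 = 2.0


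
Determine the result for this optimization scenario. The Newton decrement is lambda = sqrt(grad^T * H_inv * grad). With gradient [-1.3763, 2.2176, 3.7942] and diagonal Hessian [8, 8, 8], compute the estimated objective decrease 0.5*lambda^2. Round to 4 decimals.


Step 1: H is diagonal, so H^(-1) * g = [-0.172, 0.2772, 0.4743].
Step 2: g^T H^(-1) g = sum_i g_i^2 / H_ii
  = (-1.3763)^2/8 + (2.2176)^2/8 + (3.7942)^2/8
  = 0.2368 + 0.6147 + 1.7995 = 2.651
Step 3: Objective decrease = 0.5 * g^T H^(-1) g = 1.3255


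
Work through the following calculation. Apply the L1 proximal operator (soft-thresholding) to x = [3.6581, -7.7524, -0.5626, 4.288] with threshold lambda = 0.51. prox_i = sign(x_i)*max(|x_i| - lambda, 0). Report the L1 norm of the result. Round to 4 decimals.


Soft-thresholding with lambda = 0.51:
prox(3.6581) = sign(3.6581)*max(|3.6581| - 0.51, 0) = 3.1481
prox(-7.7524) = sign(-7.7524)*max(|-7.7524| - 0.51, 0) = -7.2424
prox(-0.5626) = sign(-0.5626)*max(|-0.5626| - 0.51, 0) = -0.0526
prox(4.288) = sign(4.288)*max(|4.288| - 0.51, 0) = 3.778
prox(x) = [3.1481, -7.2424, -0.0526, 3.778]
||prox(x)||_1 = 3.1481 + 7.2424 + 0.0526 + 3.778 = 14.2211


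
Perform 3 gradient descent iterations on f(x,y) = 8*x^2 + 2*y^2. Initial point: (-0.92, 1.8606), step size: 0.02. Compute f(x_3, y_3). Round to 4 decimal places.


Gradient descent on f(x,y) = 8*x^2 + 2*y^2.
Starting point: (-0.92, 1.8606), alpha = 0.02
Step 1: grad_x = 2*8*-0.92 = -14.72, grad_y = 2*2*1.8606 = 7.4424
  x_1 = -0.92 - 0.02*-14.72 = -0.6256
  y_1 = 1.8606 - 0.02*7.4424 = 1.7118
Step 2: grad_x = 2*8*-0.6256 = -10.0096, grad_y = 2*2*1.7118 = 6.847
  x_2 = -0.6256 - 0.02*-10.0096 = -0.4254
  y_2 = 1.7118 - 0.02*6.847 = 1.5748
Step 3: grad_x = 2*8*-0.4254 = -6.8065, grad_y = 2*2*1.5748 = 6.2992
  x_3 = -0.4254 - 0.02*-6.8065 = -0.2893
  y_3 = 1.5748 - 0.02*6.2992 = 1.4488
f(-0.2893, 1.4488) = 8*(-0.2893)^2 + 2*1.4488^2 = 4.8677


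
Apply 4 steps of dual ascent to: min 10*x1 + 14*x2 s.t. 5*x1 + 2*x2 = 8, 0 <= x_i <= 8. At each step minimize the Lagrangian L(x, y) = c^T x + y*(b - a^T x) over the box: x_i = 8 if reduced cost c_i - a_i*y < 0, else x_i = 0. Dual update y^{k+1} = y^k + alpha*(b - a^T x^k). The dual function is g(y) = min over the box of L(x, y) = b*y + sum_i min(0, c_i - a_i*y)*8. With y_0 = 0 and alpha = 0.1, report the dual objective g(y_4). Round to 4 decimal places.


Dual ascent for LP: min 10*x1 + 14*x2, 5*x1 + 2*x2 = 8, 0 <= x_i <= 8
Step 1: y^k = 0.0, reduced costs: (10.0, 14.0)
  x^k = (0.0, 0.0), subgradient = b - a^T x = 8.0
  y^{k+1} = 0.0 + 0.1*8.0 = 0.8
Step 2: y^k = 0.8, reduced costs: (6.0, 12.4)
  x^k = (0.0, 0.0), subgradient = b - a^T x = 8.0
  y^{k+1} = 0.8 + 0.1*8.0 = 1.6
Step 3: y^k = 1.6, reduced costs: (2.0, 10.8)
  x^k = (0.0, 0.0), subgradient = b - a^T x = 8.0
  y^{k+1} = 1.6 + 0.1*8.0 = 2.4
Step 4: y^k = 2.4, reduced costs: (-2.0, 9.2)
  x^k = (8.0, 0.0), subgradient = b - a^T x = -32.0
  y^{k+1} = 2.4 + 0.1*-32.0 = -0.8
Dual objective at y_4 = -0.8: reduced costs (14.0, 15.6), box minimizer x = (0.0, 0.0)
g(y_4) = b*y + (c1 - a1*y)*x1 + (c2 - a2*y)*x2 = 8*(-0.8) + 14.0*0.0 + 15.6*0.0 = -6.4 + 0.0 + 0.0 = -6.4


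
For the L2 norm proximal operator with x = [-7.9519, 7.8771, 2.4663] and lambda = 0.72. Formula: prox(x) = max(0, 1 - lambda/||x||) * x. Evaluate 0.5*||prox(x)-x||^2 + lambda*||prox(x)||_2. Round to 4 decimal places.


Step 1: Compute ||x||.
||x|| = 11.4614
Step 2: Compute scaling factor.
scale = max(0, 1 - 0.72/11.4614) = 0.9372
Step 3: prox(x) = [-7.4524, 7.3823, 2.3114]
||prox(x)|| = 10.7414
Step 4: Proximal objective.
0.5*||prox-x||^2 = 0.2592
lambda*||prox|| = 7.7338
Total = 7.993


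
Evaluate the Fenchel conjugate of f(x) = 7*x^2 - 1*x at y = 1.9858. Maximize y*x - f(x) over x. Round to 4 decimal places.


f*(y) = sup_x {y*x - a*x^2 - b*x} = sup_x {(y-b)*x - a*x^2}
FOC: (y - b) - 2a*x = 0 => x* = (y - b)/(2a)
x* = (1.9858 + 1)/(2*7) = 0.2133
f*(1.9858) = (y-b)^2/(4a) = (1.9858 + 1)^2/(4*7)
= 8.915/28 = 0.3184


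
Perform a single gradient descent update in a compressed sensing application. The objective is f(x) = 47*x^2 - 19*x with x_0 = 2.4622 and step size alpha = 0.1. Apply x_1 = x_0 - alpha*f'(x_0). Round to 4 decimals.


We compute the gradient at x_0 and apply the update.
f'(x) = 94*x - 19
f'(2.4622) = 94*2.4622 - 19 = 212.4468
x_1 = 2.4622 - 0.1*212.4468 = -18.7825


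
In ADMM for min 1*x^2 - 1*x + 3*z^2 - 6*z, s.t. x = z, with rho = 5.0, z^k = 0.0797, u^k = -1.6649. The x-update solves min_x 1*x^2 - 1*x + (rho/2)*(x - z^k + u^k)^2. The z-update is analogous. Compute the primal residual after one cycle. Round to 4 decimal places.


ADMM iteration with rho = 5.0, z^k = 0.0797, u^k = -1.6649
Step 1: x-update.
Minimize 1*x^2 - 1*x + (5.0/2)*(x - 0.0797 - 1.6649)^2
FOC: (2*1 + 5.0)*x = 1 + 5.0*(0.0797 + 1.6649)
x^{k+1} = 1.389
Step 2: z-update.
Minimize 3*z^2 - 6*z + (5.0/2)*(1.389 - z - 1.6649)^2
FOC: (2*3 + 5.0)*z = 6 + 5.0*(1.389 - 1.6649)
z^{k+1} = 0.42
Step 3: u-update.
u^{k+1} = -1.6649 + 1.389 - 0.42 = -0.6959
Step 4: Primal residual = |1.389 - 0.42| = 0.969


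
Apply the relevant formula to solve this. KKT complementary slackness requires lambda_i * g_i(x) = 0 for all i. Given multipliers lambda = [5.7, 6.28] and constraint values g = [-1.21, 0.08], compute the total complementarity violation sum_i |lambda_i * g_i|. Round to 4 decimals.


KKT complementary slackness check:
lambda_1 * g_1 = 5.7 * -1.21 = -6.897
lambda_2 * g_2 = 6.28 * 0.08 = 0.5024
Total violation = 6.897 + 0.5024 = 7.3994


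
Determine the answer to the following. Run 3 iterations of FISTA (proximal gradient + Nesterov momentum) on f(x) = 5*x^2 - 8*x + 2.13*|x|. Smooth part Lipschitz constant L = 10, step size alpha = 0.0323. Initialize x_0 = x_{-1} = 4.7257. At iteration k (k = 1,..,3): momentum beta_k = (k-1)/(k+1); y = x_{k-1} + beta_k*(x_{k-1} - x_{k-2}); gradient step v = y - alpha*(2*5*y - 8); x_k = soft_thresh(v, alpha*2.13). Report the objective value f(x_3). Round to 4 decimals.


FISTA on f(x) = 5*x^2 - 8*x + 2.13*|x|
L = 10, alpha = 0.0323
Iteration 1: beta = 0.0, y = 4.7257 + 0.0*(4.7257 - 4.7257) = 4.7257
  grad(y) = 39.257, v = y - alpha*grad = 3.4577
  prox(v) = soft_thresh(3.4577, 0.0688) = 3.3889
Iteration 2: beta = 0.3333, y = 3.3889 + 0.3333*(3.3889 - 4.7257) = 2.9433
  grad(y) = 21.433, v = y - alpha*grad = 2.251
  prox(v) = soft_thresh(2.251, 0.0688) = 2.1822
Iteration 3: beta = 0.5, y = 2.1822 + 0.5*(2.1822 - 3.3889) = 1.5789
  grad(y) = 7.7887, v = y - alpha*grad = 1.3273
  prox(v) = soft_thresh(1.3273, 0.0688) = 1.2585
f(x_3) = 5*1.2585^2 - 8*1.2585 + 2.13*|1.2585| = 0.5317


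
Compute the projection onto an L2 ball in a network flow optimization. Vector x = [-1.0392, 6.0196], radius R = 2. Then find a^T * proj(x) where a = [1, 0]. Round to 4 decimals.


Step 1: Compute ||x|| (intermediates to 6 decimals).
||x|| = sqrt((-1.0392)^2 + 6.0196^2) = 6.108643
Step 2: Project.
Since ||x|| > R, scale = R/||x|| = 2/6.108643 = 0.327405, proj(x) = scale * x
proj(x) = [-0.340239, 1.970847]
Step 3: Dot product.
a^T * proj(x) = 1*(-0.340239) + 0*1.970847 = -0.3402


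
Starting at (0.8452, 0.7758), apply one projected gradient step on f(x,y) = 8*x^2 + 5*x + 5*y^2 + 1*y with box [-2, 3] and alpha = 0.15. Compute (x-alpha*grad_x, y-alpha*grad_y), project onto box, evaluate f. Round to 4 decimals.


Step 1: Compute gradient at (0.8452, 0.7758).
grad_x = 2*8*0.8452 + 5 = 18.5232
grad_y = 2*5*0.7758 + 1 = 8.758
Step 2: Gradient step.
x_raw = 0.8452 - 0.15*18.5232 = -1.9333
y_raw = 0.7758 - 0.15*8.758 = -0.5379
Step 3: Project onto [-2, 3].
x_proj = clip(-1.9333) = -1.9333
y_proj = clip(-0.5379) = -0.5379
Step 4: Evaluate f.
f(-1.9333, -0.5379) = 21.143


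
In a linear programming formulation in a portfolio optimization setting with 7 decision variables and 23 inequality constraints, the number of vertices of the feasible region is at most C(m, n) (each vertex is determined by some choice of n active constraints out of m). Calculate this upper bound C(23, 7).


Each vertex corresponds to some choice of n active constraints out of m, so the number of vertices is at most C(m, n) = m! / (n!(m-n)!).
m = 23, n = 7
Numerator: 23 * 22 * 21 * 20 * 19 * 18 * 17
Denominator: 7! = 5040
C(23, 7) = 245157


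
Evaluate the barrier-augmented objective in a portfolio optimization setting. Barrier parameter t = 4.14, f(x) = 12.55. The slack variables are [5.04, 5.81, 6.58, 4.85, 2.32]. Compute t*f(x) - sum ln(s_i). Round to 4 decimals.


Step 1: Compute log-barrier.
ln values: [1.6174, 1.7596, 1.884, 1.579, 0.8416]
phi = -(1.6174 + 1.7596 + 1.884 + 1.579 + 0.8416) = -7.6816
Step 2: Compute augmented objective.
t*f(x) = 4.14*12.55 = 51.957
Total = 51.957 - 7.6816 = 44.2754


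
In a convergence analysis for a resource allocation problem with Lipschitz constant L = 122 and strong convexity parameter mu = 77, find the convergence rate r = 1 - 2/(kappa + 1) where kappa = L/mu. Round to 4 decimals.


Step 1: Compute the condition number.
kappa = L/mu = 122/77 = 1.5844
Step 2: Compute the convergence rate.
r = 1 - 2/(kappa + 1) = 1 - 2*mu/(L + mu) = (L - mu)/(L + mu) = 45/199 = 0.2261


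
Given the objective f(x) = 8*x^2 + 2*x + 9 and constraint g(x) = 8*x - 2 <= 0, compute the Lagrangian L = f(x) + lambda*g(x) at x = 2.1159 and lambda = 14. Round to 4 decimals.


Step 1: Evaluate f(x).
f(2.1159) = 8*2.1159^2 + 2*2.1159 + 9 = 49.0481
Step 2: Evaluate g(x).
g(2.1159) = 8*2.1159 - 2 = 14.9272
Step 3: Compute Lagrangian.
L = 49.0481 + 14*14.9272 = 258.0289


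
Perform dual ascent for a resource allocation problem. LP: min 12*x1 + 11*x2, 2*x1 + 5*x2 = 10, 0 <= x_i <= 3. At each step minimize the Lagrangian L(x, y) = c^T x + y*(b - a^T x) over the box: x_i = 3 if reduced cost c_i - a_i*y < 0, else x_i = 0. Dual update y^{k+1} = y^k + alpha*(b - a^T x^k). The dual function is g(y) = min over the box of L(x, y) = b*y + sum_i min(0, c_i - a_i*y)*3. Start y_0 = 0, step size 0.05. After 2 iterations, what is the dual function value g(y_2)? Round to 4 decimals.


Dual ascent for LP: min 12*x1 + 11*x2, 2*x1 + 5*x2 = 10, 0 <= x_i <= 3
Step 1: y^k = 0.0, reduced costs: (12.0, 11.0)
  x^k = (0.0, 0.0), subgradient = b - a^T x = 10.0
  y^{k+1} = 0.0 + 0.05*10.0 = 0.5
Step 2: y^k = 0.5, reduced costs: (11.0, 8.5)
  x^k = (0.0, 0.0), subgradient = b - a^T x = 10.0
  y^{k+1} = 0.5 + 0.05*10.0 = 1.0
Dual objective at y_2 = 1.0: reduced costs (10.0, 6.0), box minimizer x = (0.0, 0.0)
g(y_2) = b*y + (c1 - a1*y)*x1 + (c2 - a2*y)*x2 = 10*1.0 + 10.0*0.0 + 6.0*0.0 = 10.0 + 0.0 + 0.0 = 10.0


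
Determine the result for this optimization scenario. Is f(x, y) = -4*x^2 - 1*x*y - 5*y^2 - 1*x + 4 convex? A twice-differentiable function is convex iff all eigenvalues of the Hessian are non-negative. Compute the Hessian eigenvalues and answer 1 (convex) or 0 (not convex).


The Hessian of f(x,y) = -4*x^2 - 1*x*y - 5*y^2 - 1*x + 4 is:
H = [[-8, -1], [-1, -10]]
Trace = -8 - 10 = -18
Determinant = -8*-10 - (-1)^2 = 79
Discriminant = (-18)^2 - 4*79 = 8.0
Eigenvalues: lambda_1 = -10.4142, lambda_2 = -7.5858
The function is not convex.

0


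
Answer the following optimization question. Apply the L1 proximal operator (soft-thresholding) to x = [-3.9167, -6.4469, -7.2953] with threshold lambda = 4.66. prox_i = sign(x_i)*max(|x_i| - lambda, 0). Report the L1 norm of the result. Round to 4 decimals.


Soft-thresholding with lambda = 4.66:
prox(-3.9167) = sign(-3.9167)*max(|-3.9167| - 4.66, 0) = 0.0
prox(-6.4469) = sign(-6.4469)*max(|-6.4469| - 4.66, 0) = -1.7869
prox(-7.2953) = sign(-7.2953)*max(|-7.2953| - 4.66, 0) = -2.6353
prox(x) = [0.0, -1.7869, -2.6353]
||prox(x)||_1 = 0.0 + 1.7869 + 2.6353 = 4.4222


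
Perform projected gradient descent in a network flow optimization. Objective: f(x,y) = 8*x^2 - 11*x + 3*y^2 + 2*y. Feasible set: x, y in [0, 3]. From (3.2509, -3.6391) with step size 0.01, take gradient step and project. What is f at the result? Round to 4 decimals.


Step 1: Compute gradient at (3.2509, -3.6391).
grad_x = 2*8*3.2509 - 11 = 41.0144
grad_y = 2*3*-3.6391 + 2 = -19.8346
Step 2: Gradient step.
x_raw = 3.2509 - 0.01*41.0144 = 2.8408
y_raw = -3.6391 - 0.01*-19.8346 = -3.4408
Step 3: Project onto [0, 3].
x_proj = clip(2.8408) = 2.8408
y_proj = clip(-3.4408) = 0.0
Step 4: Evaluate f.
f(2.8408, 0.0) = 33.3108


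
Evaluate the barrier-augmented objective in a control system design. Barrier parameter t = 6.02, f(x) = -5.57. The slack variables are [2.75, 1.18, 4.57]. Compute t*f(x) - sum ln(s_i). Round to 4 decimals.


Step 1: Compute log-barrier.
ln values: [1.0116, 0.1655, 1.5195]
phi = -(1.0116 + 0.1655 + 1.5195) = -2.6966
Step 2: Compute augmented objective.
t*f(x) = 6.02*-5.57 = -33.5314
Total = -33.5314 - 2.6966 = -36.228


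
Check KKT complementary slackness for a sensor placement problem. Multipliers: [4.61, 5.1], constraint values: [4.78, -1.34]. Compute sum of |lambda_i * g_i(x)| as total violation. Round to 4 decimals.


KKT complementary slackness check:
lambda_1 * g_1 = 4.61 * 4.78 = 22.0358
lambda_2 * g_2 = 5.1 * -1.34 = -6.834
Total violation = 22.0358 + 6.834 = 28.8698


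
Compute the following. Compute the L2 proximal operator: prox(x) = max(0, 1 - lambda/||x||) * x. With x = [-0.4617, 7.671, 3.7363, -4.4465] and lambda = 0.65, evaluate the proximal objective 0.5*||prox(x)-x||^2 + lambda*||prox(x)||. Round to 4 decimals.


Step 1: Compute ||x||.
||x|| = 9.6327
Step 2: Compute scaling factor.
scale = max(0, 1 - 0.65/9.6327) = 0.9325
Step 3: prox(x) = [-0.4305, 7.1534, 3.4842, -4.1465]
||prox(x)|| = 8.9827
Step 4: Proximal objective.
0.5*||prox-x||^2 = 0.2113
lambda*||prox|| = 5.8388
Total = 6.05


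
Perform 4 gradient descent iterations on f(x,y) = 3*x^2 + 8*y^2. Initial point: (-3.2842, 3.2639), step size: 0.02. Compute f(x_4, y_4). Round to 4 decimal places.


Gradient descent on f(x,y) = 3*x^2 + 8*y^2.
Starting point: (-3.2842, 3.2639), alpha = 0.02
Step 1: grad_x = 2*3*-3.2842 = -19.7052, grad_y = 2*8*3.2639 = 52.2224
  x_1 = -3.2842 - 0.02*-19.7052 = -2.8901
  y_1 = 3.2639 - 0.02*52.2224 = 2.2195
Step 2: grad_x = 2*3*-2.8901 = -17.3406, grad_y = 2*8*2.2195 = 35.5112
  x_2 = -2.8901 - 0.02*-17.3406 = -2.5433
  y_2 = 2.2195 - 0.02*35.5112 = 1.5092
Step 3: grad_x = 2*3*-2.5433 = -15.2597, grad_y = 2*8*1.5092 = 24.1476
  x_3 = -2.5433 - 0.02*-15.2597 = -2.2381
  y_3 = 1.5092 - 0.02*24.1476 = 1.0263
Step 4: grad_x = 2*3*-2.2381 = -13.4285, grad_y = 2*8*1.0263 = 16.4204
  x_4 = -2.2381 - 0.02*-13.4285 = -1.9695
  y_4 = 1.0263 - 0.02*16.4204 = 0.6979
f(-1.9695, 0.6979) = 3*(-1.9695)^2 + 8*0.6979^2 = 15.5332


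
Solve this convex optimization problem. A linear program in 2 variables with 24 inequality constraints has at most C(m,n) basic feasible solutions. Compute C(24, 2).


Each vertex corresponds to some choice of n active constraints out of m, so the number of vertices is at most C(m, n) = m! / (n!(m-n)!).
m = 24, n = 2
Numerator: 24 * 23
Denominator: 2! = 2
C(24, 2) = 276


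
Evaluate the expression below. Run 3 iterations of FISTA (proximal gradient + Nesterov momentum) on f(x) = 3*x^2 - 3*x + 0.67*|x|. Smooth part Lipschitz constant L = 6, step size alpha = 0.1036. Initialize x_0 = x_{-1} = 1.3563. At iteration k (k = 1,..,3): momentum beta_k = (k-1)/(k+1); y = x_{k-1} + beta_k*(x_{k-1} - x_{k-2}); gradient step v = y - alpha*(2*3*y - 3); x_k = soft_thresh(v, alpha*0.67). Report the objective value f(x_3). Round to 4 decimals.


FISTA on f(x) = 3*x^2 - 3*x + 0.67*|x|
L = 6, alpha = 0.1036
Iteration 1: beta = 0.0, y = 1.3563 + 0.0*(1.3563 - 1.3563) = 1.3563
  grad(y) = 5.1378, v = y - alpha*grad = 0.824
  prox(v) = soft_thresh(0.824, 0.0694) = 0.7546
Iteration 2: beta = 0.3333, y = 0.7546 + 0.3333*(0.7546 - 1.3563) = 0.554
  grad(y) = 0.3243, v = y - alpha*grad = 0.5205
  prox(v) = soft_thresh(0.5205, 0.0694) = 0.451
Iteration 3: beta = 0.5, y = 0.451 + 0.5*(0.451 - 0.7546) = 0.2993
  grad(y) = -1.2045, v = y - alpha*grad = 0.424
  prox(v) = soft_thresh(0.424, 0.0694) = 0.3546
f(x_3) = 3*0.3546^2 - 3*0.3546 + 0.67*|0.3546| = -0.449


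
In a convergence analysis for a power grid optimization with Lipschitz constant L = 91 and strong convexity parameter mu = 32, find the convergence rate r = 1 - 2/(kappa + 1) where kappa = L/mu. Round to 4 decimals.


Step 1: Compute the condition number.
kappa = L/mu = 91/32 = 2.8438
Step 2: Compute the convergence rate.
r = 1 - 2/(kappa + 1) = 1 - 2*mu/(L + mu) = (L - mu)/(L + mu) = 59/123 = 0.4797


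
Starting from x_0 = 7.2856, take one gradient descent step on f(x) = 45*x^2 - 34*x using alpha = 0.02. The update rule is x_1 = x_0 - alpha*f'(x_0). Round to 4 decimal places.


We compute the gradient at x_0 and apply the update.
f'(x) = 90*x - 34
f'(7.2856) = 90*7.2856 - 34 = 621.704
x_1 = 7.2856 - 0.02*621.704 = -5.1485


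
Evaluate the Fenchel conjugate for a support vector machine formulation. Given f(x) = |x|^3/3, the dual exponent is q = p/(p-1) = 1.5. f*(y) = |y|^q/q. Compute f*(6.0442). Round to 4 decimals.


The conjugate exponent q satisfies 1/p + 1/q = 1.
p = 3, so q = 3/(3 - 1) = 1.5
|y|^q = 6.0442^1.5 = 14.8596
f*(6.0442) = 14.8596 / 1.5 = 9.9064


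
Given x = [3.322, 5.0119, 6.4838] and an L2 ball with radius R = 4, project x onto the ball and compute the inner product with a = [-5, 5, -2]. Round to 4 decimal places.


Step 1: Compute ||x|| (intermediates to 6 decimals).
||x|| = sqrt(3.322^2 + 5.0119^2 + 6.4838^2) = 8.842765
Step 2: Project.
Since ||x|| > R, scale = R/||x|| = 4/8.842765 = 0.452347, proj(x) = scale * x
proj(x) = [1.502697, 2.267118, 2.932927]
Step 3: Dot product.
a^T * proj(x) = -5*1.502697 + 5*2.267118 - 2*2.932927 = -2.0437


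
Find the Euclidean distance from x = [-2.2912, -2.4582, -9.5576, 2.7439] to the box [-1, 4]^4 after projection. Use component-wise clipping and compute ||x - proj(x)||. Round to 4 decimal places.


Project each component onto [-1, 4].
clip(-2.2912) = -1.0, clip(-2.4582) = -1.0, clip(-9.5576) = -1.0, clip(2.7439) = 2.7439
Projection = [-1.0, -1.0, -1.0, 2.7439]
Squared diffs: [1.6672, 2.1263, 73.2325, 0.0]
Distance = sqrt(77.026) = 8.7764


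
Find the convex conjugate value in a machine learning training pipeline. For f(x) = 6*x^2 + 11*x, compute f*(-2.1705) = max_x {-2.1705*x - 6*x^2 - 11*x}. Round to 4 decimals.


f*(y) = sup_x {y*x - a*x^2 - b*x} = sup_x {(y-b)*x - a*x^2}
FOC: (y - b) - 2a*x = 0 => x* = (y - b)/(2a)
x* = (-2.1705 - 11)/(2*6) = -1.0975
f*(-2.1705) = (y-b)^2/(4a) = (-2.1705 - 11)^2/(4*6)
= 173.4621/24 = 7.2276


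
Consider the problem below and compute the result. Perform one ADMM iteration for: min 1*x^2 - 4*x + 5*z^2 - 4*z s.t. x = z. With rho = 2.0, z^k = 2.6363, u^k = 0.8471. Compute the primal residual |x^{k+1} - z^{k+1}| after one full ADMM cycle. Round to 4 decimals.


ADMM iteration with rho = 2.0, z^k = 2.6363, u^k = 0.8471
Step 1: x-update.
Minimize 1*x^2 - 4*x + (2.0/2)*(x - 2.6363 + 0.8471)^2
FOC: (2*1 + 2.0)*x = 4 + 2.0*(2.6363 - 0.8471)
x^{k+1} = 1.8946
Step 2: z-update.
Minimize 5*z^2 - 4*z + (2.0/2)*(1.8946 - z + 0.8471)^2
FOC: (2*5 + 2.0)*z = 4 + 2.0*(1.8946 + 0.8471)
z^{k+1} = 0.7903
Step 3: u-update.
u^{k+1} = 0.8471 + 1.8946 - 0.7903 = 1.9514
Step 4: Primal residual = |1.8946 - 0.7903| = 1.1043


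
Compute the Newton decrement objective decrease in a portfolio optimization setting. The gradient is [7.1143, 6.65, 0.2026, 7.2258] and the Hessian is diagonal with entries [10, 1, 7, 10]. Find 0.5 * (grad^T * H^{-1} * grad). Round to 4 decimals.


Step 1: H is diagonal, so H^(-1) * g = [0.7114, 6.65, 0.0289, 0.7226].
Step 2: g^T H^(-1) g = sum_i g_i^2 / H_ii
  = (7.1143)^2/10 + (6.65)^2/1 + (0.2026)^2/7 + (7.2258)^2/10
  = 5.0613 + 44.2225 + 0.0059 + 5.2212 = 54.5109
Step 3: Objective decrease = 0.5 * g^T H^(-1) g = 27.2555


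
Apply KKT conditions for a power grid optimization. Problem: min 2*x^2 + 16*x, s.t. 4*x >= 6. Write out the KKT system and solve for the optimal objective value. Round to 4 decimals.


Step 1: Try lambda = 0 (constraint inactive).
x_unc = -16/(2*2) = -4.0
Check: 4*-4.0 = -16.0 < 6 -- violated!
Step 2: Constraint must be active: 4*x = 6
x* = 6/4 = 1.5
lambda = (2*2*1.5 + 16)/4 = 5.5
Step 3: Compute optimal value.
f(x*) = 2*1.5^2 + 16*1.5 = 28.5


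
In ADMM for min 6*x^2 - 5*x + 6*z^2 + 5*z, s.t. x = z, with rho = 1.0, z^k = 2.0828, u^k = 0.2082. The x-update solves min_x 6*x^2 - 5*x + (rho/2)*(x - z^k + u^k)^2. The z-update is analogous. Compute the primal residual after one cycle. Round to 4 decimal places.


ADMM iteration with rho = 1.0, z^k = 2.0828, u^k = 0.2082
Step 1: x-update.
Minimize 6*x^2 - 5*x + (1.0/2)*(x - 2.0828 + 0.2082)^2
FOC: (2*6 + 1.0)*x = 5 + 1.0*(2.0828 - 0.2082)
x^{k+1} = 0.5288
Step 2: z-update.
Minimize 6*z^2 + 5*z + (1.0/2)*(0.5288 - z + 0.2082)^2
FOC: (2*6 + 1.0)*z = -5 + 1.0*(0.5288 + 0.2082)
z^{k+1} = -0.3279
Step 3: u-update.
u^{k+1} = 0.2082 + 0.5288 + 0.3279 = 1.0649
Step 4: Primal residual = |0.5288 + 0.3279| = 0.8567


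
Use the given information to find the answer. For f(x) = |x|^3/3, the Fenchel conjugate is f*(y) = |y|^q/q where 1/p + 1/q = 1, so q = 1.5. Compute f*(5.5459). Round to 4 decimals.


The conjugate exponent q satisfies 1/p + 1/q = 1.
p = 3, so q = 3/(3 - 1) = 1.5
|y|^q = 5.5459^1.5 = 13.0604
f*(5.5459) = 13.0604 / 1.5 = 8.707


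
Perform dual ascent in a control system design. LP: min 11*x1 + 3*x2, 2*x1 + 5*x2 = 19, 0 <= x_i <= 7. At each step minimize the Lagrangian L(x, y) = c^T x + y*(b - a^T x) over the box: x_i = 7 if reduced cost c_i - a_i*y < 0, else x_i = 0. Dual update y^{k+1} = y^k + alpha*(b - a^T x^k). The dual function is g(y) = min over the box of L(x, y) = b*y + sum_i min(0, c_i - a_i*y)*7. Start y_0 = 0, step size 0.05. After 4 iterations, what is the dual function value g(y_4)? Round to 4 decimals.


Dual ascent for LP: min 11*x1 + 3*x2, 2*x1 + 5*x2 = 19, 0 <= x_i <= 7
Step 1: y^k = 0.0, reduced costs: (11.0, 3.0)
  x^k = (0.0, 0.0), subgradient = b - a^T x = 19.0
  y^{k+1} = 0.0 + 0.05*19.0 = 0.95
Step 2: y^k = 0.95, reduced costs: (9.1, -1.75)
  x^k = (0.0, 7.0), subgradient = b - a^T x = -16.0
  y^{k+1} = 0.95 + 0.05*-16.0 = 0.15
Step 3: y^k = 0.15, reduced costs: (10.7, 2.25)
  x^k = (0.0, 0.0), subgradient = b - a^T x = 19.0
  y^{k+1} = 0.15 + 0.05*19.0 = 1.1
Step 4: y^k = 1.1, reduced costs: (8.8, -2.5)
  x^k = (0.0, 7.0), subgradient = b - a^T x = -16.0
  y^{k+1} = 1.1 + 0.05*-16.0 = 0.3
Dual objective at y_4 = 0.3: reduced costs (10.4, 1.5), box minimizer x = (0.0, 0.0)
g(y_4) = b*y + (c1 - a1*y)*x1 + (c2 - a2*y)*x2 = 19*0.3 + 10.4*0.0 + 1.5*0.0 = 5.7 + 0.0 + 0.0 = 5.7


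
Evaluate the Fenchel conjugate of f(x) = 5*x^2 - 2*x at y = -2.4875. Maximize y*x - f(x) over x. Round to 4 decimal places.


f*(y) = sup_x {y*x - a*x^2 - b*x} = sup_x {(y-b)*x - a*x^2}
FOC: (y - b) - 2a*x = 0 => x* = (y - b)/(2a)
x* = (-2.4875 + 2)/(2*5) = -0.0488
f*(-2.4875) = (y-b)^2/(4a) = (-2.4875 + 2)^2/(4*5)
= 0.2377/20 = 0.0119


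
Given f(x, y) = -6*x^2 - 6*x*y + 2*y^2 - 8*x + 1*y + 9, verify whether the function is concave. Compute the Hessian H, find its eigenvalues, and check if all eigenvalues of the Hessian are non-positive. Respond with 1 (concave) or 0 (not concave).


The Hessian of f(x,y) = -6*x^2 - 6*x*y + 2*y^2 - 8*x + 1*y + 9 is:
H = [[-12, -6], [-6, 4]]
Trace = -12 + 4 = -8
Determinant = -12*4 - (-6)^2 = -84
Discriminant = (-8)^2 - 4*-84 = 400.0
Eigenvalues: lambda_1 = -14.0, lambda_2 = 6.0
The function is not concave.

0


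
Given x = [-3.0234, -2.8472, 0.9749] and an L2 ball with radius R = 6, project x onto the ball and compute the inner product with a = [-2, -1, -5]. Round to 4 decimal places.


Step 1: Compute ||x|| (intermediates to 6 decimals).
||x|| = sqrt((-3.0234)^2 + (-2.8472)^2 + 0.9749^2) = 4.265903
Step 2: Project.
Since ||x|| <= R, proj = x (no scaling needed).
proj(x) = [-3.0234, -2.8472, 0.9749]
Step 3: Dot product.
a^T * proj(x) = -2*(-3.0234) - 1*(-2.8472) - 5*0.9749 = 4.0195


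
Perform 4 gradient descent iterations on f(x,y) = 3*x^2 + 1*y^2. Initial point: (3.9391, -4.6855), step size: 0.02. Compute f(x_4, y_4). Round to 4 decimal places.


Gradient descent on f(x,y) = 3*x^2 + 1*y^2.
Starting point: (3.9391, -4.6855), alpha = 0.02
Step 1: grad_x = 2*3*3.9391 = 23.6346, grad_y = 2*1*-4.6855 = -9.371
  x_1 = 3.9391 - 0.02*23.6346 = 3.4664
  y_1 = -4.6855 - 0.02*-9.371 = -4.4981
Step 2: grad_x = 2*3*3.4664 = 20.7984, grad_y = 2*1*-4.4981 = -8.9962
  x_2 = 3.4664 - 0.02*20.7984 = 3.0504
  y_2 = -4.4981 - 0.02*-8.9962 = -4.3182
Step 3: grad_x = 2*3*3.0504 = 18.3026, grad_y = 2*1*-4.3182 = -8.6363
  x_3 = 3.0504 - 0.02*18.3026 = 2.6844
  y_3 = -4.3182 - 0.02*-8.6363 = -4.1454
Step 4: grad_x = 2*3*2.6844 = 16.1063, grad_y = 2*1*-4.1454 = -8.2909
  x_4 = 2.6844 - 0.02*16.1063 = 2.3623
  y_4 = -4.1454 - 0.02*-8.2909 = -3.9796
f(2.3623, -3.9796) = 3*2.3623^2 + 1*(-3.9796)^2 = 32.5781


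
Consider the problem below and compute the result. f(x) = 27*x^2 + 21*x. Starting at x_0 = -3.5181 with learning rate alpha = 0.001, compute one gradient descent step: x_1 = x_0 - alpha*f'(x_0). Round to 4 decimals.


We compute the gradient at x_0 and apply the update.
f'(x) = 54*x + 21
f'(-3.5181) = 54*-3.5181 + 21 = -168.9774
x_1 = -3.5181 - 0.001*-168.9774 = -3.3491


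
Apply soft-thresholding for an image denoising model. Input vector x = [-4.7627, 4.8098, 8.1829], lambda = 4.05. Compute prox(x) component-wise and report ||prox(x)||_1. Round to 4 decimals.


Soft-thresholding with lambda = 4.05:
prox(-4.7627) = sign(-4.7627)*max(|-4.7627| - 4.05, 0) = -0.7127
prox(4.8098) = sign(4.8098)*max(|4.8098| - 4.05, 0) = 0.7598
prox(8.1829) = sign(8.1829)*max(|8.1829| - 4.05, 0) = 4.1329
prox(x) = [-0.7127, 0.7598, 4.1329]
||prox(x)||_1 = 0.7127 + 0.7598 + 4.1329 = 5.6054


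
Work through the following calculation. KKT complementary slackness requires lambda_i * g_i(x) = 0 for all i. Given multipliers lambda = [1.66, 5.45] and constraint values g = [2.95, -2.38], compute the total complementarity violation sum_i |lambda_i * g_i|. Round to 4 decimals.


KKT complementary slackness check:
lambda_1 * g_1 = 1.66 * 2.95 = 4.897
lambda_2 * g_2 = 5.45 * -2.38 = -12.971
Total violation = 4.897 + 12.971 = 17.868


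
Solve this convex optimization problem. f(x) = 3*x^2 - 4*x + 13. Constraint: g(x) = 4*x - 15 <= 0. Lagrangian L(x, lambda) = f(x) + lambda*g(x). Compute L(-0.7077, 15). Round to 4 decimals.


Step 1: Evaluate f(x).
f(-0.7077) = 3*(-0.7077)^2 - 4*(-0.7077) + 13 = 17.3333
Step 2: Evaluate g(x).
g(-0.7077) = 4*-0.7077 - 15 = -17.8308
Step 3: Compute Lagrangian.
L = 17.3333 + 15*-17.8308 = -250.1287


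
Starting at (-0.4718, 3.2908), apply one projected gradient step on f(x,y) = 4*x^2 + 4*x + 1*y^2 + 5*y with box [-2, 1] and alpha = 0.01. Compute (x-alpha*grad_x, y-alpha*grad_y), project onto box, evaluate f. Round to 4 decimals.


Step 1: Compute gradient at (-0.4718, 3.2908).
grad_x = 2*4*-0.4718 + 4 = 0.2256
grad_y = 2*1*3.2908 + 5 = 11.5816
Step 2: Gradient step.
x_raw = -0.4718 - 0.01*0.2256 = -0.4741
y_raw = 3.2908 - 0.01*11.5816 = 3.175
Step 3: Project onto [-2, 1].
x_proj = clip(-0.4741) = -0.4741
y_proj = clip(3.175) = 1.0
Step 4: Evaluate f.
f(-0.4741, 1.0) = 5.0027


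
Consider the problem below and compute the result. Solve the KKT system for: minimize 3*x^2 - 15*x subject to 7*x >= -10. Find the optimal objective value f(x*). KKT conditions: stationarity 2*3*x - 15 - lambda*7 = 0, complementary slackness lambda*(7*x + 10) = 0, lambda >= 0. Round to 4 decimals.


Step 1: Try lambda = 0 (constraint inactive).
Stationarity: 2*3*x - 15 = 0
x* = 15/(2*3) = 2.5
Check constraint: 7*2.5 = 17.5 >= -10 -- satisfied.
Step 2: Compute optimal value.
f(x*) = 3*2.5^2 - 15*2.5 = -18.75


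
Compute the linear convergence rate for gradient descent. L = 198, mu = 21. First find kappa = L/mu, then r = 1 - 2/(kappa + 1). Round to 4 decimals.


Step 1: Compute the condition number.
kappa = L/mu = 198/21 = 9.4286
Step 2: Compute the convergence rate.
r = 1 - 2/(kappa + 1) = 1 - 2*mu/(L + mu) = (L - mu)/(L + mu) = 177/219 = 0.8082


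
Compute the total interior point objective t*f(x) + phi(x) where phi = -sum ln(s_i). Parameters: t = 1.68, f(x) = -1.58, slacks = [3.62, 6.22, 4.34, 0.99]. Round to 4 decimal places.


Step 1: Compute log-barrier.
ln values: [1.2865, 1.8278, 1.4679, -0.0101]
phi = -(1.2865 + 1.8278 + 1.4679 - 0.0101) = -4.5721
Step 2: Compute augmented objective.
t*f(x) = 1.68*-1.58 = -2.6544
Total = -2.6544 - 4.5721 = -7.2265


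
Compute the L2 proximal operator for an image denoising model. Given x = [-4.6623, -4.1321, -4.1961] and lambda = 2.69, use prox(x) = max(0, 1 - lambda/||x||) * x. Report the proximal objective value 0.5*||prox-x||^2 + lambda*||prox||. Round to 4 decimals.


Step 1: Compute ||x||.
||x|| = 7.5112
Step 2: Compute scaling factor.
scale = max(0, 1 - 2.69/7.5112) = 0.6419
Step 3: prox(x) = [-2.9926, -2.6523, -2.6933]
||prox(x)|| = 4.8212
Step 4: Proximal objective.
0.5*||prox-x||^2 = 3.6181
lambda*||prox|| = 12.969
Total = 16.5872


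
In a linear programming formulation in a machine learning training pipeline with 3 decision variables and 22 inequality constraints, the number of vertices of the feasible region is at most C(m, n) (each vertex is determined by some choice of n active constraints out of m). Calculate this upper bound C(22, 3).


Each vertex corresponds to some choice of n active constraints out of m, so the number of vertices is at most C(m, n) = m! / (n!(m-n)!).
m = 22, n = 3
Numerator: 22 * 21 * 20
Denominator: 3! = 6
C(22, 3) = 1540


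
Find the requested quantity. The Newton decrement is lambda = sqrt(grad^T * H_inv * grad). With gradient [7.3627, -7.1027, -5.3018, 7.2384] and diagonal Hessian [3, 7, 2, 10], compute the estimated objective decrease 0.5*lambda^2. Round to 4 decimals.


Step 1: H is diagonal, so H^(-1) * g = [2.4542, -1.0147, -2.6509, 0.7238].
Step 2: g^T H^(-1) g = sum_i g_i^2 / H_ii
  = (7.3627)^2/3 + (-7.1027)^2/7 + (-5.3018)^2/2 + (7.2384)^2/10
  = 18.0698 + 7.2069 + 14.0545 + 5.2394 = 44.5707
Step 3: Objective decrease = 0.5 * g^T H^(-1) g = 22.2853


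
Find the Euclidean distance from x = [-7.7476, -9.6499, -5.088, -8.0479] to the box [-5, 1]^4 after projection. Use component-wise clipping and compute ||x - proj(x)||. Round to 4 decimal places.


Project each component onto [-5, 1].
clip(-7.7476) = -5.0, clip(-9.6499) = -5.0, clip(-5.088) = -5.0, clip(-8.0479) = -5.0
Projection = [-5.0, -5.0, -5.0, -5.0]
Squared diffs: [7.5493, 21.6216, 0.0077, 9.2897]
Distance = sqrt(38.4683) = 6.2023


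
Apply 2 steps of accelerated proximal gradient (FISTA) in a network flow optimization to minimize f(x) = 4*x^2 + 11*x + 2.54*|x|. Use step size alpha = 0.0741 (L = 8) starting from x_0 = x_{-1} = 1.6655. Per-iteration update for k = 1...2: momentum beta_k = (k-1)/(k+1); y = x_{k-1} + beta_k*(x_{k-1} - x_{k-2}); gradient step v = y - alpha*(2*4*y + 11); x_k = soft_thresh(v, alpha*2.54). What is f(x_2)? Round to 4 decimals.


FISTA on f(x) = 4*x^2 + 11*x + 2.54*|x|
L = 8, alpha = 0.0741
Iteration 1: beta = 0.0, y = 1.6655 + 0.0*(1.6655 - 1.6655) = 1.6655
  grad(y) = 24.324, v = y - alpha*grad = -0.1369
  prox(v) = soft_thresh(-0.1369, 0.1882) = 0.0
Iteration 2: beta = 0.3333, y = 0.0 + 0.3333*(0.0 - 1.6655) = -0.5552
  grad(y) = 6.5587, v = y - alpha*grad = -1.0412
  prox(v) = soft_thresh(-1.0412, 0.1882) = -0.8529
f(x_2) = 4*(-0.8529)^2 + 11*(-0.8529) + 2.54*|-0.8529| = -4.3059


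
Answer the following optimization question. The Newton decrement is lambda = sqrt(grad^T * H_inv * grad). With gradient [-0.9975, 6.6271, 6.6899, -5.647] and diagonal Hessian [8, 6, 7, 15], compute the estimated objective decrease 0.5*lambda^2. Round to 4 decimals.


Step 1: H is diagonal, so H^(-1) * g = [-0.1247, 1.1045, 0.9557, -0.3765].
Step 2: g^T H^(-1) g = sum_i g_i^2 / H_ii
  = (-0.9975)^2/8 + (6.6271)^2/6 + (6.6899)^2/7 + (-5.647)^2/15
  = 0.1244 + 7.3197 + 6.3935 + 2.1259 = 15.9636
Step 3: Objective decrease = 0.5 * g^T H^(-1) g = 7.9818


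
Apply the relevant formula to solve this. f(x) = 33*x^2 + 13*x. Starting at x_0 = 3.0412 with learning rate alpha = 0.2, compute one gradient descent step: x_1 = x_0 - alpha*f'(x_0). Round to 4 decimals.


We compute the gradient at x_0 and apply the update.
f'(x) = 66*x + 13
f'(3.0412) = 66*3.0412 + 13 = 213.7192
x_1 = 3.0412 - 0.2*213.7192 = -39.7026


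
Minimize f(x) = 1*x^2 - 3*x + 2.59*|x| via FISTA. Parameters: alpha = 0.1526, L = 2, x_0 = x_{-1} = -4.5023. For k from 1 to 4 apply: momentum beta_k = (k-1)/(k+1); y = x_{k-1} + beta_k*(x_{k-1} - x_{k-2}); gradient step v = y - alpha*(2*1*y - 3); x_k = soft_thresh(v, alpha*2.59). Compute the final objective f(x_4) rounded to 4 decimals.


FISTA on f(x) = 1*x^2 - 3*x + 2.59*|x|
L = 2, alpha = 0.1526
Iteration 1: beta = 0.0, y = -4.5023 + 0.0*(-4.5023 + 4.5023) = -4.5023
  grad(y) = -12.0046, v = y - alpha*grad = -2.6704
  prox(v) = soft_thresh(-2.6704, 0.3952) = -2.2752
Iteration 2: beta = 0.3333, y = -2.2752 + 0.3333*(-2.2752 + 4.5023) = -1.5328
  grad(y) = -6.0656, v = y - alpha*grad = -0.6072
  prox(v) = soft_thresh(-0.6072, 0.3952) = -0.2119
Iteration 3: beta = 0.5, y = -0.2119 + 0.5*(-0.2119 + 2.2752) = 0.8197
  grad(y) = -1.3607, v = y - alpha*grad = 1.0273
  prox(v) = soft_thresh(1.0273, 0.3952) = 0.6321
Iteration 4: beta = 0.6, y = 0.6321 + 0.6*(0.6321 + 0.2119) = 1.1385
  grad(y) = -0.723, v = y - alpha*grad = 1.2488
  prox(v) = soft_thresh(1.2488, 0.3952) = 0.8536
f(x_4) = 1*0.8536^2 - 3*0.8536 + 2.59*|0.8536| = 0.3786


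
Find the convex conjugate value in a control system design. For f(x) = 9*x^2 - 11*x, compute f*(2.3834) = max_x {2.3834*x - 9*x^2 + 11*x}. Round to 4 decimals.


f*(y) = sup_x {y*x - a*x^2 - b*x} = sup_x {(y-b)*x - a*x^2}
FOC: (y - b) - 2a*x = 0 => x* = (y - b)/(2a)
x* = (2.3834 + 11)/(2*9) = 0.7435
f*(2.3834) = (y-b)^2/(4a) = (2.3834 + 11)^2/(4*9)
= 179.1154/36 = 4.9754
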